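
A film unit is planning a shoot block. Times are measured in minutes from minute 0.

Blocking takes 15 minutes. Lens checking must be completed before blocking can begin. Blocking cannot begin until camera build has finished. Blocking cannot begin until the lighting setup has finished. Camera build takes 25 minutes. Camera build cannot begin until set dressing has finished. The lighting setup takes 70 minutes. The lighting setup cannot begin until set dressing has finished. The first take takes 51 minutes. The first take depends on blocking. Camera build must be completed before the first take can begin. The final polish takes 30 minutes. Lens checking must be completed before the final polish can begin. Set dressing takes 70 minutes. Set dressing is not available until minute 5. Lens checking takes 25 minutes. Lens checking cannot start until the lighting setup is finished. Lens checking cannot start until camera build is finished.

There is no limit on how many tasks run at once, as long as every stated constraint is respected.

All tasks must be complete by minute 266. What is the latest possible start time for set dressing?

35

To finish by minute 266, the first take (duration 51) must start no later than minute 215.
Blocking has to be done before the first take (must start by minute 215). That means finishing by minute 215, i.e. starting by 215 − 15 = minute 200.
The final polish has no dependents, so it just needs to finish by minute 266. Starting by 266 − 30 = minute 236 achieves that.
Lens checking feeds blocking (must start by minute 200); the final polish (must start by minute 236). Taking the minimum, lens checking must finish by minute 200 and start by 200 − 25 = minute 175.
The lighting setup has several dependents: lens checking (must start by minute 175); blocking (must start by minute 200). The earliest of those limits is minute 175, so the lighting setup must start by 175 − 70 = minute 105.
For camera build: lens checking (must start by minute 175); blocking (must start by minute 200); the first take (must start by minute 215). The most restrictive is minute 175; with a 25-minute duration, camera build must start by minute 150.
For set dressing: the lighting setup (must start by minute 105); camera build (must start by minute 150). The most restrictive is minute 105; with a 70-minute duration, set dressing must start by minute 35.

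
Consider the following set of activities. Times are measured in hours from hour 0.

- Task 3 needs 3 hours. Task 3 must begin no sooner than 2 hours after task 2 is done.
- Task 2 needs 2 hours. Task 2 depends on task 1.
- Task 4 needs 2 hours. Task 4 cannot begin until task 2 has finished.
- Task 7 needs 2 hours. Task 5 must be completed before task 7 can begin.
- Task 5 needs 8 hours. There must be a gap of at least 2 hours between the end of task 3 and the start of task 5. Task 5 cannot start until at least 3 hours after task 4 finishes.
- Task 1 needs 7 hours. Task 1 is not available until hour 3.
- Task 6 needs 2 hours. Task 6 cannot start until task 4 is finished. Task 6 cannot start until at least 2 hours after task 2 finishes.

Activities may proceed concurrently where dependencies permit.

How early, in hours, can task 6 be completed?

16

After its own release at hour 3, task 1 can start at hour 3 and finishes at hour 10.
Task 2 waits on task 1 (finishes hour 10), so it starts at hour 10 and finishes at 10 + 2 = hour 12.
Task 4 waits on task 2 (finishes hour 12), so it starts at hour 12 and finishes at 12 + 2 = hour 14.
For task 6: task 4 (finishes hour 14); task 2 (finishes hour 12, plus 2-hour gap → hour 14). Taking the maximum gives a start of hour 14, and it finishes at 14 + 2 = hour 16.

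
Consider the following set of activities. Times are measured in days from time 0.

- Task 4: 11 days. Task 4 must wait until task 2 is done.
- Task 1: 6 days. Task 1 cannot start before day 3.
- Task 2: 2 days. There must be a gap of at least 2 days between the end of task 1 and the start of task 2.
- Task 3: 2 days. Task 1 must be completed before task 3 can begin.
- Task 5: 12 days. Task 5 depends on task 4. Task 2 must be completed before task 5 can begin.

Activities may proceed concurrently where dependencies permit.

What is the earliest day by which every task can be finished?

36

After its own release at day 3, task 1 can start at day 3 and finishes at day 9.
Task 3 cannot begin until task 1 (finishes day 9). It runs from day 9 to 9 + 2 = day 11.
After task 1 (finishes day 9, plus 2-day gap → day 11), task 2 can start at day 11 and finishes at day 13.
Task 4 cannot begin until task 2 (finishes day 13). It runs from day 13 to 13 + 11 = day 24.
For task 5: task 4 (finishes day 24); task 2 (finishes day 13). Taking the maximum gives a start of day 24, and it finishes at 24 + 12 = day 36.
All tasks are finished once the last one completes. Finish times: Task 1 at 9, Task 2 at 13, Task 3 at 11, Task 4 at 24, Task 5 at 36. The latest is day 36.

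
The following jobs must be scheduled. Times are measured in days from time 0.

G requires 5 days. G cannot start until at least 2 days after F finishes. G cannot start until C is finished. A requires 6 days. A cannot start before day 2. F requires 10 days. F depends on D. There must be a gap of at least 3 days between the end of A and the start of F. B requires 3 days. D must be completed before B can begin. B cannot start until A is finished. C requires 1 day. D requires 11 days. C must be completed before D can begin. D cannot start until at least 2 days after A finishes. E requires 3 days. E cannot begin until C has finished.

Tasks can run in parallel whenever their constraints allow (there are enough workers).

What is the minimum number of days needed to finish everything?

38

C can start immediately at day 0; it finishes at day 1.
E cannot begin until C (finishes day 1). It runs from day 1 to 1 + 3 = day 4.
A waits on its own release at day 2, so it starts at day 2 and finishes at 2 + 6 = day 8.
D has to wait for C (finishes day 1); A (finishes day 8, plus 2-day gap → day 10). The latest of these is day 10, so D runs day 10 to 10 + 11 = day 21.
For F: D (finishes day 21); A (finishes day 8, plus 3-day gap → day 11). Taking the maximum gives a start of day 21, and it finishes at 21 + 10 = day 31.
For G: F (finishes day 31, plus 2-day gap → day 33); C (finishes day 1). Taking the maximum gives a start of day 33, and it finishes at 33 + 5 = day 38.
B has to wait for D (finishes day 21); A (finishes day 8). The latest of these is day 21, so B runs day 21 to 21 + 3 = day 24.
All tasks are finished once the last one completes. Finish times: A at 8, B at 24, C at 1, D at 21, E at 4, F at 31, G at 38. The latest is day 38.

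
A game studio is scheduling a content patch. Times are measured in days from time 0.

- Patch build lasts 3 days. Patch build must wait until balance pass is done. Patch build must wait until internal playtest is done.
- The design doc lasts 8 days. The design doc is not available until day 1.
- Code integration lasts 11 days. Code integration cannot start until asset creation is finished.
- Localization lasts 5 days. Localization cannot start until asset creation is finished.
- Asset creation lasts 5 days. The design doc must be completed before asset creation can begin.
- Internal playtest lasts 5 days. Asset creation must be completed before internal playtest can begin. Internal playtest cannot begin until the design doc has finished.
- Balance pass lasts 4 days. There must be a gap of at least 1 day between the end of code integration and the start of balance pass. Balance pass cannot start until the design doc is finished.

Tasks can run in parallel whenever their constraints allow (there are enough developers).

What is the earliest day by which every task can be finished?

33

The design doc waits on its own release at day 1, so it starts at day 1 and finishes at 1 + 8 = day 9.
Asset creation waits on the design doc (finishes day 9), so it starts at day 9 and finishes at 9 + 5 = day 14.
Localization cannot begin until asset creation (finishes day 14). It runs from day 14 to 14 + 5 = day 19.
Internal playtest cannot start until asset creation (finishes day 14); the design doc (finishes day 9). The controlling bound is day 14, so internal playtest finishes at 14 + 5 = day 19.
Code integration waits on asset creation (finishes day 14), so it starts at day 14 and finishes at 14 + 11 = day 25.
Balance pass has to wait for code integration (finishes day 25, plus 1-day gap → day 26); the design doc (finishes day 9). The latest of these is day 26, so balance pass runs day 26 to 26 + 4 = day 30.
For patch build: balance pass (finishes day 30); internal playtest (finishes day 19). Taking the maximum gives a start of day 30, and it finishes at 30 + 3 = day 33.
All tasks are finished once the last one completes. Finish times: The design doc at 9, Asset creation at 14, Code integration at 25, Internal playtest at 19, Balance pass at 30, Localization at 19, Patch build at 33. The latest is day 33.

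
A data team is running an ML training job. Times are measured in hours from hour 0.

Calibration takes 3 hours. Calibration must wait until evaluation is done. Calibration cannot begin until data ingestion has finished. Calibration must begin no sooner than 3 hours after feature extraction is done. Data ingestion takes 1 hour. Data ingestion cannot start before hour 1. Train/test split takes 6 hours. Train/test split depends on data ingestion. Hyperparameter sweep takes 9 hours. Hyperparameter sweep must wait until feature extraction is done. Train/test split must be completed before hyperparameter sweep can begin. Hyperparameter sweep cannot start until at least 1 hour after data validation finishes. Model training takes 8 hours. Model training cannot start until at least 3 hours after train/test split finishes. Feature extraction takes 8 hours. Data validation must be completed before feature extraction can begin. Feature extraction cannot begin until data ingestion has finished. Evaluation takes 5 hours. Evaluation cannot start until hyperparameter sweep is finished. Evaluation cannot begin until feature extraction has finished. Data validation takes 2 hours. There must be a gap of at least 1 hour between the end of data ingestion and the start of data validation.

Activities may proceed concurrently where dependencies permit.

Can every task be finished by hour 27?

No

Data ingestion cannot begin until its own release at hour 1. It runs from hour 1 to 1 + 1 = hour 2.
After data ingestion (finishes hour 2), train/test split can start at hour 2 and finishes at hour 8.
Model training cannot begin until train/test split (finishes hour 8, plus 3-hour gap → hour 11). It runs from hour 11 to 11 + 8 = hour 19.
After data ingestion (finishes hour 2, plus 1-hour gap → hour 3), data validation can start at hour 3 and finishes at hour 5.
For feature extraction: data validation (finishes hour 5); data ingestion (finishes hour 2). Taking the maximum gives a start of hour 5, and it finishes at 5 + 8 = hour 13.
Hyperparameter sweep has to wait for feature extraction (finishes hour 13); train/test split (finishes hour 8); data validation (finishes hour 5, plus 1-hour gap → hour 6). The latest of these is hour 13, so hyperparameter sweep runs hour 13 to 13 + 9 = hour 22.
For evaluation: hyperparameter sweep (finishes hour 22); feature extraction (finishes hour 13). Taking the maximum gives a start of hour 22, and it finishes at 22 + 5 = hour 27.
For calibration: evaluation (finishes hour 27); data ingestion (finishes hour 2); feature extraction (finishes hour 13, plus 3-hour gap → hour 16). Taking the maximum gives a start of hour 27, and it finishes at 27 + 3 = hour 30.
The earliest everything can be done is hour 30, which is after the deadline of 27, so it is not possible.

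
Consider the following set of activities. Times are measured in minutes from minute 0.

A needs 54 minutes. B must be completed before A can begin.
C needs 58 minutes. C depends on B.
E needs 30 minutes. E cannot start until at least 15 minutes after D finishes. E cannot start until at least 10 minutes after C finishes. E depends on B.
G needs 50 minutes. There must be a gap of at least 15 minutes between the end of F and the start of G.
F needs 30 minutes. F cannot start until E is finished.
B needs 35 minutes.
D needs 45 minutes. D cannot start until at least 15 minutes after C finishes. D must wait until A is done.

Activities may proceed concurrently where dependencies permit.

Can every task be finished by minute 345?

Yes

B can start immediately at minute 0; it finishes at minute 35.
C cannot begin until B (finishes minute 35). It runs from minute 35 to 35 + 58 = minute 93.
A waits on B (finishes minute 35), so it starts at minute 35 and finishes at 35 + 54 = minute 89.
For D: C (finishes minute 93, plus 15-minute gap → minute 108); A (finishes minute 89). Taking the maximum gives a start of minute 108, and it finishes at 108 + 45 = minute 153.
E cannot start until D (finishes minute 153, plus 15-minute gap → minute 168); C (finishes minute 93, plus 10-minute gap → minute 103); B (finishes minute 35). The controlling bound is minute 168, so E finishes at 168 + 30 = minute 198.
F waits on E (finishes minute 198), so it starts at minute 198 and finishes at 198 + 30 = minute 228.
After F (finishes minute 228, plus 15-minute gap → minute 243), G can start at minute 243 and finishes at minute 293.
Every task is finished by minute 293, which is no later than the deadline of 345, so the schedule is feasible.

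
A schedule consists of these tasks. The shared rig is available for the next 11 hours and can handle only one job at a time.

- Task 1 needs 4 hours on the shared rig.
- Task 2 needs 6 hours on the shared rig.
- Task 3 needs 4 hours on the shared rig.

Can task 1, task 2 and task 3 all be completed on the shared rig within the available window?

Running back to back, the jobs need 4 + 6 + 4 = 14 hours on the shared rig.
Since 14 > 11, they cannot all fit.

No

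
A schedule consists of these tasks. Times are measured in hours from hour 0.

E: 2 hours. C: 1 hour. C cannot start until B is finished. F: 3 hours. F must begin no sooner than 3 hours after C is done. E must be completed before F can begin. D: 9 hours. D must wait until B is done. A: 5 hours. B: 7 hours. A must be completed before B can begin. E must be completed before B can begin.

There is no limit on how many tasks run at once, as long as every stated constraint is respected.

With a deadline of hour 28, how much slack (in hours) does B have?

7

E has no prerequisites, so it starts at hour 0 and finishes at hour 2.
A has no prerequisites, so it starts at hour 0 and finishes at hour 5.
For B: A (finishes hour 5); E (finishes hour 2). Taking the maximum gives a start of hour 5, and it finishes at 5 + 7 = hour 12.

Working backward from the deadline:
F has no dependents, so it just needs to finish by hour 28. Starting by 28 − 3 = hour 25 achieves that.
C feeds into F (must start by hour 25, minus 3-hour gap → hour 22); so C must finish by hour 22 and therefore start by hour 21.
To finish by hour 28, D (duration 9) must start no later than hour 19.
B feeds C (must start by hour 21); D (must start by hour 19). Taking the minimum, B must finish by hour 19 and start by 19 − 7 = hour 12.
So B can start as early as hour 5 and as late as hour 12, giving 12 − 5 = 7 hours of slack.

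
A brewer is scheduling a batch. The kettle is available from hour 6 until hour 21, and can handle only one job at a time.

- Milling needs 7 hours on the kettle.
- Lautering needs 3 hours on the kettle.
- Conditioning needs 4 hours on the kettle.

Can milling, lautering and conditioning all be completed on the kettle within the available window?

Yes

The kettle window is 21 − 6 = 15 hours.
Running back to back, the jobs need 7 + 3 + 4 = 14 hours on the kettle.
Since 14 ≤ 15, they fit within the window.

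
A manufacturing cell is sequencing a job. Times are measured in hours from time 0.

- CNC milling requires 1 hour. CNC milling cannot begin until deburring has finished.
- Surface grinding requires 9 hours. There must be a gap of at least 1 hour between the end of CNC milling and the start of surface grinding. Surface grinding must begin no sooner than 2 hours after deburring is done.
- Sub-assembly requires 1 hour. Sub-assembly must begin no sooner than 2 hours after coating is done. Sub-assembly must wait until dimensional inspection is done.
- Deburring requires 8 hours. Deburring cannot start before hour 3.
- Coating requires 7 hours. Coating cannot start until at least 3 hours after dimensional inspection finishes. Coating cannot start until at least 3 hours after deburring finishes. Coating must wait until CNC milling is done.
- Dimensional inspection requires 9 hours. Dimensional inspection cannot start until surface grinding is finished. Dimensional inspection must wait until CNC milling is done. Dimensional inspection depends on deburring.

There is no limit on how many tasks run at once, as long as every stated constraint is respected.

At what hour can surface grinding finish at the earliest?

22

Deburring waits on its own release at hour 3, so it starts at hour 3 and finishes at 3 + 8 = hour 11.
CNC milling cannot begin until deburring (finishes hour 11). It runs from hour 11 to 11 + 1 = hour 12.
For surface grinding: CNC milling (finishes hour 12, plus 1-hour gap → hour 13); deburring (finishes hour 11, plus 2-hour gap → hour 13). Taking the maximum gives a start of hour 13, and it finishes at 13 + 9 = hour 22.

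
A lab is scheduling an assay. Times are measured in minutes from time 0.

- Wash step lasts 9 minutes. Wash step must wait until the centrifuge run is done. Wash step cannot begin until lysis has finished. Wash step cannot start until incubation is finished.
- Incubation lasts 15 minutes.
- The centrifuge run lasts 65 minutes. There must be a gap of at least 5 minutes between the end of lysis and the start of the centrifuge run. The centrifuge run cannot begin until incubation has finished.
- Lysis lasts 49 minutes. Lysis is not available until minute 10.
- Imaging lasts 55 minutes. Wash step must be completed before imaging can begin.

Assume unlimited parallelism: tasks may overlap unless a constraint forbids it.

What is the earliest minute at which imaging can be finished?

Nothing blocks incubation, so it runs from minute 0 to minute 15.
After its own release at minute 10, lysis can start at minute 10 and finishes at minute 59.
For the centrifuge run: lysis (finishes minute 59, plus 5-minute gap → minute 64); incubation (finishes minute 15). Taking the maximum gives a start of minute 64, and it finishes at 64 + 65 = minute 129.
Wash step has to wait for the centrifuge run (finishes minute 129); lysis (finishes minute 59); incubation (finishes minute 15). The latest of these is minute 129, so wash step runs minute 129 to 129 + 9 = minute 138.
Imaging cannot begin until wash step (finishes minute 138). It runs from minute 138 to 138 + 55 = minute 193.

193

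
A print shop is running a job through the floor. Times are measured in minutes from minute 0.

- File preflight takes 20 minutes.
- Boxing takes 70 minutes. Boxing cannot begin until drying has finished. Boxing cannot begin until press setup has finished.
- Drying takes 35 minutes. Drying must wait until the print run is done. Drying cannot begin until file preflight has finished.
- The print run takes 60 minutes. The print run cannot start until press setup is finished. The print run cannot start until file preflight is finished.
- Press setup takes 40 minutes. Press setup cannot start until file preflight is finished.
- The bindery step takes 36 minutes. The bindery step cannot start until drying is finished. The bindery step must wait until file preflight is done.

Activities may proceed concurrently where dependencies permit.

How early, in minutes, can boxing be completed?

225

File preflight can start immediately at minute 0; it finishes at minute 20.
Press setup cannot begin until file preflight (finishes minute 20). It runs from minute 20 to 20 + 40 = minute 60.
The print run has to wait for press setup (finishes minute 60); file preflight (finishes minute 20). The latest of these is minute 60, so the print run runs minute 60 to 60 + 60 = minute 120.
Drying has to wait for the print run (finishes minute 120); file preflight (finishes minute 20). The latest of these is minute 120, so drying runs minute 120 to 120 + 35 = minute 155.
Boxing needs all of drying (finishes minute 155); press setup (finishes minute 60). That puts its earliest start at minute 155; it finishes at 155 + 70 = minute 225.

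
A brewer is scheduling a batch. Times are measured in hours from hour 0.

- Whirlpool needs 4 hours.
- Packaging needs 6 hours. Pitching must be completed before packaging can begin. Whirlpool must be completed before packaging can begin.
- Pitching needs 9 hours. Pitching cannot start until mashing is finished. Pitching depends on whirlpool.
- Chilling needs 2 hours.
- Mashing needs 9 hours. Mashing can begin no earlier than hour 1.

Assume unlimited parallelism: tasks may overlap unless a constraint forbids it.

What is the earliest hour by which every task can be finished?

25

Nothing blocks chilling, so it runs from hour 0 to hour 2.
Whirlpool can start immediately at hour 0; it finishes at hour 4.
After its own release at hour 1, mashing can start at hour 1 and finishes at hour 10.
Pitching has to wait for mashing (finishes hour 10); whirlpool (finishes hour 4). The latest of these is hour 10, so pitching runs hour 10 to 10 + 9 = hour 19.
Packaging needs all of pitching (finishes hour 19); whirlpool (finishes hour 4). That puts its earliest start at hour 19; it finishes at 19 + 6 = hour 25.
All tasks are finished once the last one completes. Finish times: Mashing at 10, Whirlpool at 4, Chilling at 2, Pitching at 19, Packaging at 25. The latest is hour 25.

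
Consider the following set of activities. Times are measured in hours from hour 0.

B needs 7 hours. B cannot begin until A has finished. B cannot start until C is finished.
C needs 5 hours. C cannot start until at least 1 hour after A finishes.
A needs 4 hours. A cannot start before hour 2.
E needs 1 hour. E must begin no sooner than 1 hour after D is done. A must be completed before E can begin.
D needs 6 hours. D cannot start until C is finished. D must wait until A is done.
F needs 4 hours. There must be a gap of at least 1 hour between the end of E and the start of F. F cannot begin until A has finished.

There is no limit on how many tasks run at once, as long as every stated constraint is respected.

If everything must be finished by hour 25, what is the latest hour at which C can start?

B has no dependents, so it just needs to finish by hour 25. Starting by 25 − 7 = hour 18 achieves that.
Nothing follows F; the deadline of hour 25 is its only limit. It must start by 25 − 4 = hour 21.
Since F (must start by hour 21, minus 1-hour gap → hour 20) depends on it, E must finish by hour 20. Backing off its 1-hour duration gives a latest start of hour 19.
D must finish before E (must start by hour 19, minus 1-hour gap → hour 18). With a 6-hour duration, D must start by 18 − 6 = hour 12.
For C: B (must start by hour 18); D (must start by hour 12). The most restrictive is hour 12; with a 5-hour duration, C must start by hour 7.

7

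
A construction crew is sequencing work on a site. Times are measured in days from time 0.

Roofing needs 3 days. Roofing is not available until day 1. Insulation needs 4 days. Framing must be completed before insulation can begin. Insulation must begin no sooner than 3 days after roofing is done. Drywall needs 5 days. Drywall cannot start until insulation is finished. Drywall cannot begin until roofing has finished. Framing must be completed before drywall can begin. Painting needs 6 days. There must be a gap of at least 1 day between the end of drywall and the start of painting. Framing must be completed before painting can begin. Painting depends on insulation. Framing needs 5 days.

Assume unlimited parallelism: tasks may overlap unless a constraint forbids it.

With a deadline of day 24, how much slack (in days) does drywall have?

1

After its own release at day 1, roofing can start at day 1 and finishes at day 4.
Framing can start immediately at day 0; it finishes at day 5.
Insulation has to wait for framing (finishes day 5); roofing (finishes day 4, plus 3-day gap → day 7). The latest of these is day 7, so insulation runs day 7 to 7 + 4 = day 11.
For drywall: insulation (finishes day 11); roofing (finishes day 4); framing (finishes day 5). Taking the maximum gives a start of day 11, and it finishes at 11 + 5 = day 16.

Working backward from the deadline:
Painting has no dependents, so it just needs to finish by day 24. Starting by 24 − 6 = day 18 achieves that.
Drywall must finish before painting (must start by day 18, minus 1-day gap → day 17). With a 5-day duration, drywall must start by 17 − 5 = day 12.
So drywall can start as early as day 11 and as late as day 12, giving 12 − 11 = 1 day of slack.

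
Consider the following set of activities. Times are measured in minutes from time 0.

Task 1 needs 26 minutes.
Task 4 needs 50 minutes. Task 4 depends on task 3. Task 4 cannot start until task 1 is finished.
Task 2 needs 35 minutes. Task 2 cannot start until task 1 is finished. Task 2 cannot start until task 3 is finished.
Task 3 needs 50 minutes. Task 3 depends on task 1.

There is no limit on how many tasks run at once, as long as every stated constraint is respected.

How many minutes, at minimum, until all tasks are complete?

126

Nothing blocks task 1, so it runs from minute 0 to minute 26.
Task 3 waits on task 1 (finishes minute 26), so it starts at minute 26 and finishes at 26 + 50 = minute 76.
For task 4: task 3 (finishes minute 76); task 1 (finishes minute 26). Taking the maximum gives a start of minute 76, and it finishes at 76 + 50 = minute 126.
For task 2: task 1 (finishes minute 26); task 3 (finishes minute 76). Taking the maximum gives a start of minute 76, and it finishes at 76 + 35 = minute 111.
All tasks are finished once the last one completes. Finish times: Task 1 at 26, Task 2 at 111, Task 3 at 76, Task 4 at 126. The latest is minute 126.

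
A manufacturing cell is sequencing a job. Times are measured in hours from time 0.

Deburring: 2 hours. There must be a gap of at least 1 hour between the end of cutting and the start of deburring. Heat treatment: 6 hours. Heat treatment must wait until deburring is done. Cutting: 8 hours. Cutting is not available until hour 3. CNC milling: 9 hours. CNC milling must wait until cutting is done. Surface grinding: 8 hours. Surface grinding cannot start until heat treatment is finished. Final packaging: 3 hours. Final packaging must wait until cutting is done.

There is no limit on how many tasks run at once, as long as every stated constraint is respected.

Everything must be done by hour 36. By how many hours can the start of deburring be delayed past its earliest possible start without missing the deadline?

8

Cutting cannot begin until its own release at hour 3. It runs from hour 3 to 3 + 8 = hour 11.
Deburring cannot begin until cutting (finishes hour 11, plus 1-hour gap → hour 12). It runs from hour 12 to 12 + 2 = hour 14.

Working backward from the deadline:
Surface grinding must finish by hour 36; it takes 8 hours, so it must start by 36 − 8 = hour 28.
Heat treatment has to be done before surface grinding (must start by hour 28). That means finishing by hour 28, i.e. starting by 28 − 6 = hour 22.
Since heat treatment (must start by hour 22) depends on it, deburring must finish by hour 22. Backing off its 2-hour duration gives a latest start of hour 20.
So deburring can start as early as hour 12 and as late as hour 20, giving 20 − 12 = 8 hours of slack.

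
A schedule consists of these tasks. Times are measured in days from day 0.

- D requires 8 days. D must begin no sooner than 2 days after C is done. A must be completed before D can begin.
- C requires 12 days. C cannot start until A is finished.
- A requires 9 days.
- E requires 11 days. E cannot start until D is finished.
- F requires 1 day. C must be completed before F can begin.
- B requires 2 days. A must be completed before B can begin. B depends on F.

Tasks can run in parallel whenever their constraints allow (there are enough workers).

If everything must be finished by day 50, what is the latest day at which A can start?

Nothing follows E; the deadline of day 50 is its only limit. It must start by 50 − 11 = day 39.
Since E (must start by day 39) depends on it, D must finish by day 39. Backing off its 8-day duration gives a latest start of day 31.
To finish by day 50, B (duration 2) must start no later than day 48.
F must finish before B (must start by day 48). With a 1-day duration, F must start by 48 − 1 = day 47.
C must finish in time for D (must start by day 31, minus 2-day gap → day 29); F (must start by day 47). The tightest is day 29, so C must start by 29 − 12 = day 17.
A feeds B (must start by day 48); C (must start by day 17); D (must start by day 31). Taking the minimum, A must finish by day 17 and start by 17 − 9 = day 8.

8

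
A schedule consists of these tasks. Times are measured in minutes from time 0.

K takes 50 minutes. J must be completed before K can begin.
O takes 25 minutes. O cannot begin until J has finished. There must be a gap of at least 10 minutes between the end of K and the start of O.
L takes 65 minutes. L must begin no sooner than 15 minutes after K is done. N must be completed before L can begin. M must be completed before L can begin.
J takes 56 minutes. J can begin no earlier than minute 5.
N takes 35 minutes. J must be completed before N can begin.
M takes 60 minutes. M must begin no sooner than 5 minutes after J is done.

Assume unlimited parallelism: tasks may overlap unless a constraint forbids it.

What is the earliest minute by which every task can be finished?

After its own release at minute 5, J can start at minute 5 and finishes at minute 61.
N waits on J (finishes minute 61), so it starts at minute 61 and finishes at 61 + 35 = minute 96.
M waits on J (finishes minute 61, plus 5-minute gap → minute 66), so it starts at minute 66 and finishes at 66 + 60 = minute 126.
K cannot begin until J (finishes minute 61). It runs from minute 61 to 61 + 50 = minute 111.
For O: J (finishes minute 61); K (finishes minute 111, plus 10-minute gap → minute 121). Taking the maximum gives a start of minute 121, and it finishes at 121 + 25 = minute 146.
For L: K (finishes minute 111, plus 15-minute gap → minute 126); N (finishes minute 96); M (finishes minute 126). Taking the maximum gives a start of minute 126, and it finishes at 126 + 65 = minute 191.
All tasks are finished once the last one completes. Finish times: J at 61, K at 111, L at 191, M at 126, N at 96, O at 146. The latest is minute 191.

191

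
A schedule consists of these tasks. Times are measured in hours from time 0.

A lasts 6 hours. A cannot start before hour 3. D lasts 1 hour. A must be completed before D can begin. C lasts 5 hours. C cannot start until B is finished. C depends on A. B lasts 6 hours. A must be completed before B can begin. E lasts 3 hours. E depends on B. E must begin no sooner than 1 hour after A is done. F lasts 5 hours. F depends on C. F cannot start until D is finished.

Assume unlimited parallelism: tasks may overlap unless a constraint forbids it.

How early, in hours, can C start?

A cannot begin until its own release at hour 3. It runs from hour 3 to 3 + 6 = hour 9.
After A (finishes hour 9), B can start at hour 9 and finishes at hour 15.
C waits on B (finishes hour 15); A (finishes hour 9). The latest of these is hour 15, which is the earliest C can start.

15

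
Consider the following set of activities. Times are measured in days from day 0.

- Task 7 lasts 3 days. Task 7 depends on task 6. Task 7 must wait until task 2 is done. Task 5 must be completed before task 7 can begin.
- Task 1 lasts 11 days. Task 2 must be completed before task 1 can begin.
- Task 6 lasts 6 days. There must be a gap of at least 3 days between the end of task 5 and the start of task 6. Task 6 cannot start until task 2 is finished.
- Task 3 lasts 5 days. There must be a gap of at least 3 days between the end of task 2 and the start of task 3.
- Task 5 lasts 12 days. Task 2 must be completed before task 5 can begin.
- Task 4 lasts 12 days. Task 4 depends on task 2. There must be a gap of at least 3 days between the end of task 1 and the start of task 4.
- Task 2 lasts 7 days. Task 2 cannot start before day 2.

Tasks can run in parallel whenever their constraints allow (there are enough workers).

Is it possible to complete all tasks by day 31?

No

Task 2 waits on its own release at day 2, so it starts at day 2 and finishes at 2 + 7 = day 9.
Task 5 waits on task 2 (finishes day 9), so it starts at day 9 and finishes at 9 + 12 = day 21.
Task 6 has to wait for task 5 (finishes day 21, plus 3-day gap → day 24); task 2 (finishes day 9). The latest of these is day 24, so task 6 runs day 24 to 24 + 6 = day 30.
Task 7 needs all of task 6 (finishes day 30); task 2 (finishes day 9); task 5 (finishes day 21). That puts its earliest start at day 30; it finishes at 30 + 3 = day 33.
Task 3 waits on task 2 (finishes day 9, plus 3-day gap → day 12), so it starts at day 12 and finishes at 12 + 5 = day 17.
Task 1 waits on task 2 (finishes day 9), so it starts at day 9 and finishes at 9 + 11 = day 20.
Task 4 cannot start until task 2 (finishes day 9); task 1 (finishes day 20, plus 3-day gap → day 23). The controlling bound is day 23, so task 4 finishes at 23 + 12 = day 35.
The earliest everything can be done is day 35, which is after the deadline of 31, so it is not possible.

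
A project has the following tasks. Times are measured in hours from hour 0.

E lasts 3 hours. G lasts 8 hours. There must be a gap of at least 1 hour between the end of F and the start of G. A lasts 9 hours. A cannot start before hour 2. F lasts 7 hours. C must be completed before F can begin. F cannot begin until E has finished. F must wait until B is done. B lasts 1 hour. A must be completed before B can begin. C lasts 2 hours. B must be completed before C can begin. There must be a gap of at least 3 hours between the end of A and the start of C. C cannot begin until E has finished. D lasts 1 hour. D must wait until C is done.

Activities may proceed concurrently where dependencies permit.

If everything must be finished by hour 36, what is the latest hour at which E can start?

15

To finish by hour 36, D (duration 1) must start no later than hour 35.
Nothing follows G; the deadline of hour 36 is its only limit. It must start by 36 − 8 = hour 28.
F has to be done before G (must start by hour 28, minus 1-hour gap → hour 27). That means finishing by hour 27, i.e. starting by 27 − 7 = hour 20.
For C: D (must start by hour 35); F (must start by hour 20). The most restrictive is hour 20; with a 2-hour duration, C must start by hour 18.
For E: C (must start by hour 18); F (must start by hour 20). The most restrictive is hour 18; with a 3-hour duration, E must start by hour 15.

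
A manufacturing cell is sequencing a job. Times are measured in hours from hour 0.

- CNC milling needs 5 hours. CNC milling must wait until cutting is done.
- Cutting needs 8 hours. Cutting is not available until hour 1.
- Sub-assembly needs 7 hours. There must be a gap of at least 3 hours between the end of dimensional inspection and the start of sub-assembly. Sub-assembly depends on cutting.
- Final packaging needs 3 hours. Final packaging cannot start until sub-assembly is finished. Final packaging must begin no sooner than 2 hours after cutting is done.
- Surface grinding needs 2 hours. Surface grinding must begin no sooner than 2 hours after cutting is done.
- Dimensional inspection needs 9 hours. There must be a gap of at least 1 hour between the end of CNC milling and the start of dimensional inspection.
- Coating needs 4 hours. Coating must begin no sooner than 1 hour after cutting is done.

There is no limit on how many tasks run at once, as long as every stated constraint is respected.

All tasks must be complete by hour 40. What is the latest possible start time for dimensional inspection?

18

To finish by hour 40, final packaging (duration 3) must start no later than hour 37.
Since final packaging (must start by hour 37) depends on it, sub-assembly must finish by hour 37. Backing off its 7-hour duration gives a latest start of hour 30.
Dimensional inspection must finish before sub-assembly (must start by hour 30, minus 3-hour gap → hour 27). With a 9-hour duration, dimensional inspection must start by 27 − 9 = hour 18.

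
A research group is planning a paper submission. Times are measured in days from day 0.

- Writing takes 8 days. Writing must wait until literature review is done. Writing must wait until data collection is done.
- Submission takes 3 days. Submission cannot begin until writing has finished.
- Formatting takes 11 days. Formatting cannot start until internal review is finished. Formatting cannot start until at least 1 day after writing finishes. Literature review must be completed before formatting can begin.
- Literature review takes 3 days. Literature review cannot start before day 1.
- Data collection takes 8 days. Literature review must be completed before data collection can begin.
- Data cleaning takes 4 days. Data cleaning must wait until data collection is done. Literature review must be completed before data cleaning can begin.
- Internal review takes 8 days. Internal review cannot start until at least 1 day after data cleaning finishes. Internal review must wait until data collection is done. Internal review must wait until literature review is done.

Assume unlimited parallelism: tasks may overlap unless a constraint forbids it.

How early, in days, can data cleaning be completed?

Literature review cannot begin until its own release at day 1. It runs from day 1 to 1 + 3 = day 4.
Data collection cannot begin until literature review (finishes day 4). It runs from day 4 to 4 + 8 = day 12.
Data cleaning cannot start until data collection (finishes day 12); literature review (finishes day 4). The controlling bound is day 12, so data cleaning finishes at 12 + 4 = day 16.

16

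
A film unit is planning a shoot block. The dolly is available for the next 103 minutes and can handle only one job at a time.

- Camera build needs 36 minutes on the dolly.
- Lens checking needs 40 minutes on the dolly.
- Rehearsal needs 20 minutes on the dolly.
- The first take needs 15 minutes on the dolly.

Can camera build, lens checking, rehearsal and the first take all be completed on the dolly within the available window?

No

Running back to back, the jobs need 36 + 40 + 20 + 15 = 111 minutes on the dolly.
Since 111 > 103, they cannot all fit.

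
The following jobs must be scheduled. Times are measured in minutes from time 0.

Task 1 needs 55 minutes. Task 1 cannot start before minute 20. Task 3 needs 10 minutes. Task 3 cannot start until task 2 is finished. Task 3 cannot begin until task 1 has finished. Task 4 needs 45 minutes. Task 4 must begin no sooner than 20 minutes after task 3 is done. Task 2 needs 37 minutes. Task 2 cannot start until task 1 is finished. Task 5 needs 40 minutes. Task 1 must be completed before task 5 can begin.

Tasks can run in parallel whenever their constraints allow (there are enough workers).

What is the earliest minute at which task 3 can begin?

Task 1 waits on its own release at minute 20, so it starts at minute 20 and finishes at 20 + 55 = minute 75.
Task 2 cannot begin until task 1 (finishes minute 75). It runs from minute 75 to 75 + 37 = minute 112.
Task 3 waits on task 2 (finishes minute 112); task 1 (finishes minute 75). The latest of these is minute 112, which is the earliest task 3 can start.

112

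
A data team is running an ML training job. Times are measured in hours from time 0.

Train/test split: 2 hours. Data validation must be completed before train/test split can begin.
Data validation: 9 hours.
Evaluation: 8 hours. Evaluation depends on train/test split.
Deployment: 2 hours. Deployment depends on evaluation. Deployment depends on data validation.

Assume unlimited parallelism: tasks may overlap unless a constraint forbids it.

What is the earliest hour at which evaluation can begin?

11

Nothing blocks data validation, so it runs from hour 0 to hour 9.
After data validation (finishes hour 9), train/test split can start at hour 9 and finishes at hour 11.
Evaluation waits on train/test split (finishes hour 11), so the earliest it can start is hour 11.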